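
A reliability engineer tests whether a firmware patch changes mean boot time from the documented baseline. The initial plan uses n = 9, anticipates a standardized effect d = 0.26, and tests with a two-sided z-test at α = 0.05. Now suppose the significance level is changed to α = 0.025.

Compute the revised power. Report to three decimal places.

Power ≈ 0.073

δ = d·√n = 0.26 × √9 = 0.7800 (unchanged). New critical value: z_{0.0125} = 2.241.
Revised power = Φ(δ − 2.241) + Φ(−δ − 2.241) = Φ(-1.461) + Φ(-3.021) = 0.0720 + 0.0013 = 0.0732.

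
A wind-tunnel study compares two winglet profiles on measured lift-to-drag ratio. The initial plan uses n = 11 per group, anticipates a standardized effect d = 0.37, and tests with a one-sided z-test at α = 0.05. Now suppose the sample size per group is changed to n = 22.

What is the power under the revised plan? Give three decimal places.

With n = 22 per group: δ = d·√(n/2) = 0.37 × √(22/2) = 1.2272. Critical value z_{0.05} = 1.645.
Revised power = Φ(δ − 1.645) = Φ(-0.418) = 0.3381.

Power ≈ 0.338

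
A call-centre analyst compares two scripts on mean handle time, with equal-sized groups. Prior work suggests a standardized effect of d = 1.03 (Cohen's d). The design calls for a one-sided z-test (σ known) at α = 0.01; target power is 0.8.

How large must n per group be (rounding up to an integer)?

Set Φ(δ − 2.326) = 0.8; then δ − 2.326 = Φ⁻¹(0.8) = 0.842, giving δ = 3.168.
δ = d·√(n/2) ⇒ n = 2(δ/d)² = 2 × (3.168 / 1.03)² = 18.92.
Round up to the next whole unit.

n = 19 per group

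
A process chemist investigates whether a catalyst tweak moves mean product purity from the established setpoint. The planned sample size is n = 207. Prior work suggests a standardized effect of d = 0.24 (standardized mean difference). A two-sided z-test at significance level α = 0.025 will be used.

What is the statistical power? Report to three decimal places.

Power ≈ 0.887

Noncentrality parameter: δ = d·√n = 0.24 × √207 = 3.4530
Two-sided α = 0.025 → critical value z_{0.0125} = 2.241.
Power = Φ(δ − 2.241) + Φ(−δ − 2.241) = Φ(1.212) + Φ(-5.694) = 0.8872 + 0.0000 = 0.8872.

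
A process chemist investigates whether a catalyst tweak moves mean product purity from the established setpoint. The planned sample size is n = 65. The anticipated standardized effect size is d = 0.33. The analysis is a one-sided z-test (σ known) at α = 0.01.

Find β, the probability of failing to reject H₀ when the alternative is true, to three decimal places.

Noncentrality parameter: δ = d·√n = 0.33 × √65 = 2.6605
Critical value for a one-sided test at α = 0.01: z_α = 2.326.
Power = P(Z > 2.326 − δ) = Φ(0.334) = 0.6309.
Type II error: β = 1 − power = 1 − 0.6309 = 0.3691.

β ≈ 0.369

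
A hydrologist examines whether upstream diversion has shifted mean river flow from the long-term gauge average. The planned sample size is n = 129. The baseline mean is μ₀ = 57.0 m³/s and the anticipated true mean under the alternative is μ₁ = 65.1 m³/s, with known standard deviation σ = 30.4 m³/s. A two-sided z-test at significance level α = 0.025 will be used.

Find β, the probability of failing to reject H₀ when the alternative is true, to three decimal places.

β ≈ 0.216

Standardized effect: d = |μ₁ − μ₀| / σ = |65.1 − 57.0| / 30.4 = 0.2664
Noncentrality parameter: δ = d·√n = 0.2664 × √129 = 3.0263
Critical value for a two-sided test at α = 0.025: z_{α/2} = 2.241.
Power = Φ(δ − 2.241) + Φ(−δ − 2.241) = Φ(0.785) + Φ(-5.268) = 0.7837 + 0.0000 = 0.7837.
Type II error: β = 1 − power = 1 − 0.7837 = 0.2163.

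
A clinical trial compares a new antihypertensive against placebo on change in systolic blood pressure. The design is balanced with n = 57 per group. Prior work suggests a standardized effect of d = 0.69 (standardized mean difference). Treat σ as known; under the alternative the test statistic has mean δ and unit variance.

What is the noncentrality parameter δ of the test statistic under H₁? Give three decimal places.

The noncentrality parameter scales effect size by the design's sample-size factor: δ = d·√(n/2) = 0.69 × √(57/2) = 3.6836

δ ≈ 3.684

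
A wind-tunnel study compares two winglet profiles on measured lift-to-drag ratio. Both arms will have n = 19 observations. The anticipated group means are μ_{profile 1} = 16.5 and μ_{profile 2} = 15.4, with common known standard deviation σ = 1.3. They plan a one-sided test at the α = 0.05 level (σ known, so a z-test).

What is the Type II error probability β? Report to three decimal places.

β ≈ 0.168

Standardized effect: d = |μ_{profile 1} − μ_{profile 2}| / σ = |16.5 − 15.4| / 1.3 = 0.8462
Noncentrality parameter: δ = d·√(n/2) = 0.8462 × √(19/2) = 2.6080
Critical value for a one-sided test at α = 0.05: z_α = 1.645.
Power = P(Z > 1.645 − δ) = Φ(0.963) = 0.8323.
Type II error: β = 1 − power = 1 − 0.8323 = 0.1677.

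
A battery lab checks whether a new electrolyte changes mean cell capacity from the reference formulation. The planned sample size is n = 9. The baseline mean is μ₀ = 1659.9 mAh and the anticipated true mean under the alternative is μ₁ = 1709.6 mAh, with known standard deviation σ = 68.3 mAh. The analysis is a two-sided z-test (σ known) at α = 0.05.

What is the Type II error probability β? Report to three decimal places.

β ≈ 0.412

Standardized effect: d = |μ₁ − μ₀| / σ = |1709.6 − 1659.9| / 68.3 = 0.7277
Noncentrality parameter: δ = d·√n = 0.7277 × √9 = 2.1830
Critical value for a two-sided test at α = 0.05: z_{α/2} = 1.960.
Power = Φ(δ − 1.960) + Φ(−δ − 1.960) = Φ(0.223) + Φ(-4.143) = 0.5883 + 0.0000 = 0.5883.
Type II error: β = 1 − power = 1 − 0.5883 = 0.4117.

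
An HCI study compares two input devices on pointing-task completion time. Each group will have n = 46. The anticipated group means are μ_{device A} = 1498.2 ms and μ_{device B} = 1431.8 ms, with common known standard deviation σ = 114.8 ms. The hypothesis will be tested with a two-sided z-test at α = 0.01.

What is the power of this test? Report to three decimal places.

Power ≈ 0.579

Standardized effect: d = |μ_{device A} − μ_{device B}| / σ = |1498.2 − 1431.8| / 114.8 = 0.5784
Noncentrality parameter: δ = d·√(n/2) = 0.5784 × √(46/2) = 2.7739
Critical value for a two-sided test at α = 0.01: z_{α/2} = 2.576.
Power = Φ(δ − 2.576) + Φ(−δ − 2.576) = Φ(0.198) + Φ(-5.350) = 0.5785 + 0.0000 = 0.5785.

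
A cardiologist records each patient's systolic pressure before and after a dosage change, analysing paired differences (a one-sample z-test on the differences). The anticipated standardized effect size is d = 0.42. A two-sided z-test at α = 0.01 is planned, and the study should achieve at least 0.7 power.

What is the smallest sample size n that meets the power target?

For power 0.7 need Φ(δ − z_{0.005}) = 0.7, so δ = z_{0.005} + z_{0.30} = 2.576 + 0.524 = 3.100.
(Ignoring the negligible lower-tail rejection probability gives the usual closed-form inversion.)
δ = d·√n ⇒ n = (δ/d)² = (3.100 / 0.42)² = 54.49.
Round up to the next whole unit.

n = 55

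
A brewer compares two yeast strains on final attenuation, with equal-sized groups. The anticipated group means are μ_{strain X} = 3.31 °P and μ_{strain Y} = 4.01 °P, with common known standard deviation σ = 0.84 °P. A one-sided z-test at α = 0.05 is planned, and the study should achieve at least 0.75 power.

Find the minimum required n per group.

n = 16 per group

Standardized effect: d = |μ_{strain X} − μ_{strain Y}| / σ = |3.31 − 4.01| / 0.84 = 0.8333
For power 0.75 need Φ(δ − z_{0.05}) = 0.75, so δ = z_{0.05} + z_{0.25} = 1.645 + 0.674 = 2.319.
δ = d·√(n/2) ⇒ n = 2(δ/d)² = 2 × (2.319 / 0.8333)² = 15.49.
Round up to the next whole unit.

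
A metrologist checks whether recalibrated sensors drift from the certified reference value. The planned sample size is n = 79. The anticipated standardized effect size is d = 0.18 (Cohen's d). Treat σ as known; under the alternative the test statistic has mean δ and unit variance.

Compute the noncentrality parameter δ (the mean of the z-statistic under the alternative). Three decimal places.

δ ≈ 1.600

The noncentrality parameter scales effect size by the design's sample-size factor: δ = d·√n = 0.18 × √79 = 1.5999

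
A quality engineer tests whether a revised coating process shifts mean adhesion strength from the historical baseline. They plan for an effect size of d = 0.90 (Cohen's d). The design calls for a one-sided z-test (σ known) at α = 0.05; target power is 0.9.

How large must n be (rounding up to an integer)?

For power 0.9 need Φ(δ − z_{0.05}) = 0.9, so δ = z_{0.05} + z_{0.10} = 1.645 + 1.282 = 2.926.
δ = d·√n ⇒ n = (δ/d)² = (2.926 / 0.90)² = 10.57.
Rounding up, n = 11.

n = 11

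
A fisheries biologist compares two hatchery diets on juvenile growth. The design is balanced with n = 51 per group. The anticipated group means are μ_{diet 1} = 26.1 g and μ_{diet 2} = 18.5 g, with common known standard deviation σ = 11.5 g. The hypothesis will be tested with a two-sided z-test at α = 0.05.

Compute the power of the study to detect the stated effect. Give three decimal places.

Standardized effect: d = |μ_{diet 1} − μ_{diet 2}| / σ = |26.1 − 18.5| / 11.5 = 0.6609
Noncentrality parameter: δ = d·√(n/2) = 0.6609 × √(51/2) = 3.3372
Two-sided α = 0.05 → critical value z_{0.025} = 1.960.
Power = Φ(δ − 1.960) + Φ(−δ − 1.960) = Φ(1.377) + Φ(-5.297) = 0.9158 + 0.0000 = 0.9158.

Power ≈ 0.916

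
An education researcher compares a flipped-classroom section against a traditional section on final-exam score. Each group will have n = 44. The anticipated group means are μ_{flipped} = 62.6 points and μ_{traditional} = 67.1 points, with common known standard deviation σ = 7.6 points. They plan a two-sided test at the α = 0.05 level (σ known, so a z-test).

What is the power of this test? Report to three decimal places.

Standardized effect: d = |μ_{flipped} − μ_{traditional}| / σ = |62.6 − 67.1| / 7.6 = 0.5921
Noncentrality parameter: δ = d·√(n/2) = 0.5921 × √(44/2) = 2.7772
Critical value for a two-sided test at α = 0.05: z_{α/2} = 1.960.
Power = Φ(δ − 1.960) + Φ(−δ − 1.960) = Φ(0.817) + Φ(-4.737) = 0.7931 + 0.0000 = 0.7931.

Power ≈ 0.793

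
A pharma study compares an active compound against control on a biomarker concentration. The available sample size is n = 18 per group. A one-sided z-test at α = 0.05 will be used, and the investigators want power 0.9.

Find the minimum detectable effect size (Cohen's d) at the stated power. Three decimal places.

d ≈ 0.975

Required noncentrality: δ = z_{0.05} + z_{0.10} = 1.645 + 1.282 = 2.926.
δ = d·√(n/2) ⇒ d = δ/√(n/2) = 2.926/√(18/2) = 0.9755.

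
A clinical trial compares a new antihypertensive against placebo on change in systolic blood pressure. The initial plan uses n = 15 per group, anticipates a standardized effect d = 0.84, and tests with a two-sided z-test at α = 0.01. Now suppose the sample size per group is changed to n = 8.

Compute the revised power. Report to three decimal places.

Power ≈ 0.185

With n = 8 per group: δ = d·√(n/2) = 0.84 × √(8/2) = 1.6800. Critical value z_{0.005} = 2.576.
Revised power = Φ(δ − 2.576) + Φ(−δ − 2.576) = Φ(-0.896) + Φ(-4.256) = 0.1852 + 0.0000 = 0.1852.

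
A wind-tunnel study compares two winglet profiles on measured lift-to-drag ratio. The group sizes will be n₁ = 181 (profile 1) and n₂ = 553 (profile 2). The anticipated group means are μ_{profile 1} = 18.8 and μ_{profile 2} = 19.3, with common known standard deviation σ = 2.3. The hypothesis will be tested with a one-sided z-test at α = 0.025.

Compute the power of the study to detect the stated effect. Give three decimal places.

Power ≈ 0.719

Standardized effect: d = |μ_{profile 1} − μ_{profile 2}| / σ = |18.8 − 19.3| / 2.3 = 0.2174
Noncentrality parameter: δ = d / √(1/n₁ + 1/n₂) = 0.2174 / √(1/181 + 1/553) = 2.5386
One-sided α = 0.025 → critical value z_{0.025} = 1.960.
Power = P(Z > 1.960 − δ) = Φ(0.579) = 0.7186.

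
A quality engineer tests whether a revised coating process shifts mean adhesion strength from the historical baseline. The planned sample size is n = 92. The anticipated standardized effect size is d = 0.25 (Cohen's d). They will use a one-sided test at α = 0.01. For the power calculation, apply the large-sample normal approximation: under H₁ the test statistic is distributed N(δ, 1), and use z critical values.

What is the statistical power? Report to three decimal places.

Power ≈ 0.529

Noncentrality parameter: δ = d·√n = 0.25 × √92 = 2.3979
Critical value for a one-sided test at α = 0.01: z_α = 2.326.
Power = P(Z > 2.326 − δ) = Φ(0.072) = 0.5285.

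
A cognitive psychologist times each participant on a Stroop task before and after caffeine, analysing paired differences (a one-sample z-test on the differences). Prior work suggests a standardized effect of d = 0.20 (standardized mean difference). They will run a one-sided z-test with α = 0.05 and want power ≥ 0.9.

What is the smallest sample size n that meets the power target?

For power 0.9 need Φ(δ − z_{0.05}) = 0.9, so δ = z_{0.05} + z_{0.10} = 1.645 + 1.282 = 2.926.
δ = d·√n ⇒ n = (δ/d)² = (2.926 / 0.20)² = 214.10.
Round up to the next whole unit.

n = 215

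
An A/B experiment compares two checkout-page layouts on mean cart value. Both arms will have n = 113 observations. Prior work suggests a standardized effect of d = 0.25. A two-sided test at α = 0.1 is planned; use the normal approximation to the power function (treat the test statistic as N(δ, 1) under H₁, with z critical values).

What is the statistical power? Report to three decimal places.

Noncentrality parameter: δ = d·√(n/2) = 0.25 × √(113/2) = 1.8792
Two-sided α = 0.1 → critical value z_{0.05} = 1.645.
Power = Φ(δ − 1.645) + Φ(−δ − 1.645) = Φ(0.234) + Φ(-3.524) = 0.5926 + 0.0002 = 0.5928.

Power ≈ 0.593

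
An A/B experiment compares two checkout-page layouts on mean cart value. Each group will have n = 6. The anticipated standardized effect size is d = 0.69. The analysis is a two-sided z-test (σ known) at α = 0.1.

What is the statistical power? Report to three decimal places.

Noncentrality parameter: λ = d·√(n/2) = 0.69 × √(6/2) = 1.1951
Critical value for a two-sided test at α = 0.1: z_{α/2} = 1.645.
Power = Φ(λ − 1.645) + Φ(−λ − 1.645) = Φ(-0.450) + Φ(-2.840) = 0.3264 + 0.0023 = 0.3287.

Power ≈ 0.329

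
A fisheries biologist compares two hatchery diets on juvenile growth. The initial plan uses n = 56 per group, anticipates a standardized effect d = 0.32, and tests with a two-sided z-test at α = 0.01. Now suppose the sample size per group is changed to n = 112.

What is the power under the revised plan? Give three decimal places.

With n = 112 per group: δ = d·√(n/2) = 0.32 × √(112/2) = 2.3947. Critical value z_{0.005} = 2.576.
Revised power = Φ(δ − 2.576) + Φ(−δ − 2.576) = Φ(-0.181) + Φ(-4.970) = 0.4281 + 0.0000 = 0.4281.

Power ≈ 0.428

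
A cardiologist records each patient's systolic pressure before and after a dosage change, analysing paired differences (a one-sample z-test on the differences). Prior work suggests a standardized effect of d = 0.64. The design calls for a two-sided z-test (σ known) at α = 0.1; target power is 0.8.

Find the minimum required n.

n = 16

For power 0.8 need Φ(δ − z_{0.05}) = 0.8, so δ = z_{0.05} + z_{0.20} = 1.645 + 0.842 = 2.486.
(For δ > 0 the lower-tail rejection region contributes negligibly to power, so the one-term inversion is standard.)
δ = d·√n ⇒ n = (δ/d)² = (2.486 / 0.64)² = 15.09.
Round up to the next whole unit.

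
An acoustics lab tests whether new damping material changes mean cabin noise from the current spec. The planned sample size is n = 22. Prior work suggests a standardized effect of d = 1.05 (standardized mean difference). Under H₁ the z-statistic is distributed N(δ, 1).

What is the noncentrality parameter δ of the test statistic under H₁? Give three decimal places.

The noncentrality parameter scales effect size by the design's sample-size factor: δ = d·√n = 1.05 × √22 = 4.9249

δ ≈ 4.925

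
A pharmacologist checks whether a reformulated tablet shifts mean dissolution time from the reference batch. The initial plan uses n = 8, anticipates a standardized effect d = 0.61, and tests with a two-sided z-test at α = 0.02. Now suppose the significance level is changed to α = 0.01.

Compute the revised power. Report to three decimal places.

δ = d·√n = 0.61 × √8 = 1.7253 (unchanged). New critical value: z_{0.005} = 2.576.
Revised power = Φ(δ − 2.576) + Φ(−δ − 2.576) = Φ(-0.850) + Φ(-4.301) = 0.1975 + 0.0000 = 0.1975.

Power ≈ 0.198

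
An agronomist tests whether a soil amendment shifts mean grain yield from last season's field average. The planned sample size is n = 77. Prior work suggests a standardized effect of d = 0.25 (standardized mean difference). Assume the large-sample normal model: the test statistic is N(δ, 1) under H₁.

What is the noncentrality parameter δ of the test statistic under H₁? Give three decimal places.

δ ≈ 2.194

δ = d·√n = 0.25 × √77 = 2.1937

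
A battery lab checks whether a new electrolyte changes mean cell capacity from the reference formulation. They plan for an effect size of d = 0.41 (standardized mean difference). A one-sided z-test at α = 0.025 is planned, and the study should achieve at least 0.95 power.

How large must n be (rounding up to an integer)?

Set Φ(δ − 1.960) = 0.95; then δ − 1.960 = Φ⁻¹(0.95) = 1.645, giving δ = 3.605.
δ = d·√n ⇒ n = (δ/d)² = (3.605 / 0.41)² = 77.30.
Rounding up, n = 78.

n = 78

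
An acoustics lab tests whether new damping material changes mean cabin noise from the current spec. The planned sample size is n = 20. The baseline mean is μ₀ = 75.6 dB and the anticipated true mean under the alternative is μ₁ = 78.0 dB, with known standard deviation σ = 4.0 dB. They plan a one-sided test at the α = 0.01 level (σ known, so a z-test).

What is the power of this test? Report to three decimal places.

Standardized effect: d = |μ₁ − μ₀| / σ = |78.0 − 75.6| / 4.0 = 0.6000
Noncentrality parameter: δ = d·√n = 0.6000 × √20 = 2.6833
One-sided α = 0.01 → critical value z_{0.01} = 2.326.
Power = Φ(δ − 2.326) = Φ(0.357) = 0.6394.

Power ≈ 0.639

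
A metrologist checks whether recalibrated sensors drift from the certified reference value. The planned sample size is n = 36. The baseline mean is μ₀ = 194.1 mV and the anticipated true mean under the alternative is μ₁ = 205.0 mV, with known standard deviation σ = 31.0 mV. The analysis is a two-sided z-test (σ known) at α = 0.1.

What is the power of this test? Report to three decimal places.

Standardized effect: d = |μ₁ − μ₀| / σ = |205.0 − 194.1| / 31.0 = 0.3516
Noncentrality parameter: δ = d·√n = 0.3516 × √36 = 2.1097
Two-sided α = 0.1 → critical value z_{0.05} = 1.645.
Power = Φ(δ − 1.645) + Φ(−δ − 1.645) = Φ(0.465) + Φ(-3.755) = 0.6790 + 0.0001 = 0.6791.

Power ≈ 0.679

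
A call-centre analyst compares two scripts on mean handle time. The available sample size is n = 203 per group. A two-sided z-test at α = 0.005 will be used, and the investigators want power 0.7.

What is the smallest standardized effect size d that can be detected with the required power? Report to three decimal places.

d ≈ 0.331

Need Φ(δ − 2.807) = 0.7, so δ = 2.807 + 0.524 = 3.331.
(Lower-tail contribution to power is negligible for δ > 0.)
δ = d·√(n/2) ⇒ d = δ/√(n/2) = 3.331/√(203/2) = 0.3307.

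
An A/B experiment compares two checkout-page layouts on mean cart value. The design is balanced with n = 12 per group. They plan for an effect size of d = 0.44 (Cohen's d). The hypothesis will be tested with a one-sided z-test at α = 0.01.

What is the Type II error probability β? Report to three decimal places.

Noncentrality parameter: δ = d·√(n/2) = 0.44 × √(12/2) = 1.0778
Critical value for a one-sided test at α = 0.01: z_α = 2.326.
Power = P(Z > 2.326 − δ) = Φ(-1.249) = 0.1059.
Type II error: β = 1 − power = 1 − 0.1059 = 0.8941.

β ≈ 0.894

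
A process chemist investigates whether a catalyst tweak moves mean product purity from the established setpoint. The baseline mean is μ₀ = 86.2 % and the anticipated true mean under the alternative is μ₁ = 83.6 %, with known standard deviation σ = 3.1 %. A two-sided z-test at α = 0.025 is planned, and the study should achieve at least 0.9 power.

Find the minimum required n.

n = 18

Standardized effect: d = |μ₁ − μ₀| / σ = |83.6 − 86.2| / 3.1 = 0.8387
Set Φ(δ − 2.241) = 0.9; then δ − 2.241 = Φ⁻¹(0.9) = 1.282, giving δ = 3.523.
(For δ > 0 the lower-tail rejection region contributes negligibly to power, so the one-term inversion is standard.)
δ = d·√n ⇒ n = (δ/d)² = (3.523 / 0.8387)² = 17.64.
Rounding up, n = 18.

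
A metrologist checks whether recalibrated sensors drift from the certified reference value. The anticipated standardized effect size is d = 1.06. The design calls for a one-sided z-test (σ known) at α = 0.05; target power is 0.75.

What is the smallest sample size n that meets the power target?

n = 5

Set Φ(δ − 1.645) = 0.75; then δ − 1.645 = Φ⁻¹(0.75) = 0.674, giving δ = 2.319.
δ = d·√n ⇒ n = (δ/d)² = (2.319 / 1.06)² = 4.79.
Rounding up, n = 5.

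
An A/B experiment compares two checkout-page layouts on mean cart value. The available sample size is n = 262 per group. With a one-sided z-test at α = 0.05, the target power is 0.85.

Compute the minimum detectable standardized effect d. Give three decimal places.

Need Φ(δ − 1.645) = 0.85, so δ = 1.645 + 1.036 = 2.681.
δ = d·√(n/2) ⇒ d = δ/√(n/2) = 2.681/√(262/2) = 0.2343.

d ≈ 0.234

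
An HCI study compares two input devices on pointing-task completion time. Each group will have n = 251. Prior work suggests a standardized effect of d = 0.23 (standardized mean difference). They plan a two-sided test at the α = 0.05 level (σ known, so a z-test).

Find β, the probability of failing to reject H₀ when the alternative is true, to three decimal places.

β ≈ 0.269

Noncentrality parameter: λ = d·√(n/2) = 0.23 × √(251/2) = 2.5766
Two-sided α = 0.05 → critical value z_{0.025} = 1.960.
Power = Φ(λ − 1.960) + Φ(−λ − 1.960) = Φ(0.617) + Φ(-4.537) = 0.7313 + 0.0000 = 0.7313.
Type II error: β = 1 − power = 1 − 0.7313 = 0.2687.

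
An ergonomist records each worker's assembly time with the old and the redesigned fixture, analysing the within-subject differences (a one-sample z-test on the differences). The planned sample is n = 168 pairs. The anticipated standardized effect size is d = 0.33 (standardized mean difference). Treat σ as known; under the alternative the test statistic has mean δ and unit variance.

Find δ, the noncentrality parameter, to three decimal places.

The noncentrality parameter scales effect size by the design's sample-size factor: δ = d·√n = 0.33 × √168 = 4.2773

δ ≈ 4.277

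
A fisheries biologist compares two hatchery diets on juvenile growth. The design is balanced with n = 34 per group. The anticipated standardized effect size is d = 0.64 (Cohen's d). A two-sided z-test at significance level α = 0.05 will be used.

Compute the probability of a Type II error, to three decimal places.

Noncentrality parameter: λ = d·√(n/2) = 0.64 × √(34/2) = 2.6388
Two-sided α = 0.05 → critical value z_{0.025} = 1.960.
Power = Φ(λ − 1.960) + Φ(−λ − 1.960) = Φ(0.679) + Φ(-4.599) = 0.7514 + 0.0000 = 0.7514.
Type II error: β = 1 − power = 1 − 0.7514 = 0.2486.

β ≈ 0.249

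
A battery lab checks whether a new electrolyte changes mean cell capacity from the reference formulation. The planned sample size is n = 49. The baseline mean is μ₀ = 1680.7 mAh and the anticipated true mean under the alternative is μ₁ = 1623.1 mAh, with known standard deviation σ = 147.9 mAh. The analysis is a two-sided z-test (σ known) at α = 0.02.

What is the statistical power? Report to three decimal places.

Standardized effect: d = |μ₁ − μ₀| / σ = |1623.1 − 1680.7| / 147.9 = 0.3895
Noncentrality parameter: δ = d·√n = 0.3895 × √49 = 2.7262
Critical value for a two-sided test at α = 0.02: z_{α/2} = 2.326.
Power = Φ(δ − 2.326) + Φ(−δ − 2.326) = Φ(0.400) + Φ(-5.053) = 0.6554 + 0.0000 = 0.6554.

Power ≈ 0.655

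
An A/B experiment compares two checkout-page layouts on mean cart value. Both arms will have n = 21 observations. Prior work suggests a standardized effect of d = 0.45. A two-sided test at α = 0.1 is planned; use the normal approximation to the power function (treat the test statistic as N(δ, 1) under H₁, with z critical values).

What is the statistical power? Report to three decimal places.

Power ≈ 0.427

Noncentrality parameter: δ = d·√(n/2) = 0.45 × √(21/2) = 1.4582
Two-sided α = 0.1 → critical value z_{0.05} = 1.645.
Power = Φ(δ − 1.645) + Φ(−δ − 1.645) = Φ(-0.187) + Φ(-3.103) = 0.4260 + 0.0010 = 0.4269.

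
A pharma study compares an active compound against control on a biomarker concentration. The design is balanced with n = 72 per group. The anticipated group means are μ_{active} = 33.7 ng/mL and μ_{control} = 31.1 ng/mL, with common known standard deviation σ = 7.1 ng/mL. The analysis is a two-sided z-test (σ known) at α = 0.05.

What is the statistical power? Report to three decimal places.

Power ≈ 0.594

Standardized effect: d = |μ_{active} − μ_{control}| / σ = |33.7 − 31.1| / 7.1 = 0.3662
Noncentrality parameter: δ = d·√(n/2) = 0.3662 × √(72/2) = 2.1972
Critical value for a two-sided test at α = 0.05: z_{α/2} = 1.960.
Power = Φ(δ − 1.960) + Φ(−δ − 1.960) = Φ(0.237) + Φ(-4.157) = 0.5938 + 0.0000 = 0.5938.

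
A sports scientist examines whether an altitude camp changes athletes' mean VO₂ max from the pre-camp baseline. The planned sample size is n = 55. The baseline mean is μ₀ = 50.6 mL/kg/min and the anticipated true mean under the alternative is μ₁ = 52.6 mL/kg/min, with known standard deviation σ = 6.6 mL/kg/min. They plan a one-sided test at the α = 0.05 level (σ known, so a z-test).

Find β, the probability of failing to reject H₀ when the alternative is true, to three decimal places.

β ≈ 0.273

Standardized effect: d = |μ₁ − μ₀| / σ = |52.6 − 50.6| / 6.6 = 0.3030
Noncentrality parameter: δ = d·√n = 0.3030 × √55 = 2.2473
One-sided α = 0.05 → critical value z_{0.05} = 1.645.
Power = Φ(δ − 1.645) = Φ(0.602) = 0.7266.
Type II error: β = 1 − power = 1 − 0.7266 = 0.2734.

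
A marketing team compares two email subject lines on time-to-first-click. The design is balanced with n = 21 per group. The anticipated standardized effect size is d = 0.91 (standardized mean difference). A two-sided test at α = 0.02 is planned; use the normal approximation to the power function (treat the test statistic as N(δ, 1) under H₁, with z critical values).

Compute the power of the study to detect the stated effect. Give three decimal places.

Power ≈ 0.733

Noncentrality parameter: δ = d·√(n/2) = 0.91 × √(21/2) = 2.9487
Critical value for a two-sided test at α = 0.02: z_{α/2} = 2.326.
Power = Φ(δ − 2.326) + Φ(−δ − 2.326) = Φ(0.622) + Φ(-5.275) = 0.7332 + 0.0000 = 0.7332.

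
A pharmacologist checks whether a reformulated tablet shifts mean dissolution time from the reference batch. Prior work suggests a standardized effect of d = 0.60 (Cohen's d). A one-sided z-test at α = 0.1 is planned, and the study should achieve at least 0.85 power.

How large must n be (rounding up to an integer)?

n = 15

Set Φ(δ − 1.282) = 0.85; then δ − 1.282 = Φ⁻¹(0.85) = 1.036, giving δ = 2.318.
δ = d·√n ⇒ n = (δ/d)² = (2.318 / 0.60)² = 14.93.
Round up to the next whole unit.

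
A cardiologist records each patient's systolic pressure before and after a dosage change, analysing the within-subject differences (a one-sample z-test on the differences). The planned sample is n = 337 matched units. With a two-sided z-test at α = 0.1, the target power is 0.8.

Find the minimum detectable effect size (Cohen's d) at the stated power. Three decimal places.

d ≈ 0.135

Required noncentrality: δ = z_{0.05} + z_{0.20} = 1.645 + 0.842 = 2.486.
(The second rejection-region term Φ(−δ − z_{α/2}) is negligible and dropped.)
δ = d·√n ⇒ d = δ/√n = 2.486/√337 = 0.1354.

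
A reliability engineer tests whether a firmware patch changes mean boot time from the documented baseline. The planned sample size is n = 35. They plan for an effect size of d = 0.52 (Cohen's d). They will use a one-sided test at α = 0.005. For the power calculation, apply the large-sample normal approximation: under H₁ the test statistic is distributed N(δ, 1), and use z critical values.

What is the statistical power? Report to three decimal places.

Power ≈ 0.692

Noncentrality parameter: δ = d·√n = 0.52 × √35 = 3.0764
Critical value for a one-sided test at α = 0.005: z_α = 2.576.
Power = Φ(δ − 2.576) = Φ(0.501) = 0.6916.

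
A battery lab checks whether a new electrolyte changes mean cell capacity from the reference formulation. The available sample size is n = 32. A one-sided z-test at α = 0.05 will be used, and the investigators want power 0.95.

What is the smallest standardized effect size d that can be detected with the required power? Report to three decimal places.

d ≈ 0.582

Need Φ(δ − 1.645) = 0.95, so δ = 1.645 + 1.645 = 3.290.
δ = d·√n ⇒ d = δ/√n = 3.290/√32 = 0.5815.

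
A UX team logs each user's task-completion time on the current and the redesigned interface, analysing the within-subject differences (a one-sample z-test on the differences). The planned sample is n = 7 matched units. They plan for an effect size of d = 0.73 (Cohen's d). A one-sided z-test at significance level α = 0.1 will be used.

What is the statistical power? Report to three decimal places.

Power ≈ 0.742

Noncentrality parameter: δ = d·√n = 0.73 × √7 = 1.9314
One-sided α = 0.1 → critical value z_{0.1} = 1.282.
Power = Φ(δ − 1.282) = Φ(0.650) = 0.7421.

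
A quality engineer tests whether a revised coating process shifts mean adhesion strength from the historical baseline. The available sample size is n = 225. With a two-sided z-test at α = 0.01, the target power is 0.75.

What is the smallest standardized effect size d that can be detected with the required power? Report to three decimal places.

Required noncentrality: δ = z_{0.005} + z_{0.25} = 2.576 + 0.674 = 3.250.
(Lower-tail contribution to power is negligible for δ > 0.)
δ = d·√n ⇒ d = δ/√n = 3.250/√225 = 0.2167.

d ≈ 0.217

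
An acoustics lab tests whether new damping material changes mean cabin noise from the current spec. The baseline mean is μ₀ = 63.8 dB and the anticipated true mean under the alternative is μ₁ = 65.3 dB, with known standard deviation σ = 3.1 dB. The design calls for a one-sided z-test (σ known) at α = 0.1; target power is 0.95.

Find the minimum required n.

Standardized effect: d = |μ₁ − μ₀| / σ = |65.3 − 63.8| / 3.1 = 0.4839
Set Φ(δ − 1.282) = 0.95; then δ − 1.282 = Φ⁻¹(0.95) = 1.645, giving δ = 2.926.
δ = d·√n ⇒ n = (δ/d)² = (2.926 / 0.4839)² = 36.58.
Rounding up, n = 37.

n = 37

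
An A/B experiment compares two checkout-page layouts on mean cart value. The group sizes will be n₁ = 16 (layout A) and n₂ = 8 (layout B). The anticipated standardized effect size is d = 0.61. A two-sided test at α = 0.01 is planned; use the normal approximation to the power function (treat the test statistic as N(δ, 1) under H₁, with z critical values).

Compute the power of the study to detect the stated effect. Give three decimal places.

Noncentrality parameter: δ = d / √(1/n₁ + 1/n₂) = 0.61 / √(1/16 + 1/8) = 1.4087
Two-sided α = 0.01 → critical value z_{0.005} = 2.576.
Power = Φ(δ − 2.576) + Φ(−δ − 2.576) = Φ(-1.167) + Φ(-3.985) = 0.1216 + 0.0000 = 0.1216.

Power ≈ 0.122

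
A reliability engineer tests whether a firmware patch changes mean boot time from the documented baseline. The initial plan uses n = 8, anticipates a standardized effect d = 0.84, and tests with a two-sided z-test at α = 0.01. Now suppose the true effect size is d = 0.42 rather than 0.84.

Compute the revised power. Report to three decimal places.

Power ≈ 0.083

With d = 0.42: δ = d·√n = 0.42 × √8 = 1.1879. Critical value z_{0.005} = 2.576.
Revised power = Φ(δ − 2.576) + Φ(−δ − 2.576) = Φ(-1.388) + Φ(-3.764) = 0.0826 + 0.0001 = 0.0827.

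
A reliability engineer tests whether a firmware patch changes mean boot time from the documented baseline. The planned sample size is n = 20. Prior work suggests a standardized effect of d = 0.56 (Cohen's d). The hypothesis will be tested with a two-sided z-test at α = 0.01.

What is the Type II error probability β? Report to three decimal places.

β ≈ 0.528

Noncentrality parameter: δ = d·√n = 0.56 × √20 = 2.5044
Two-sided α = 0.01 → critical value z_{0.005} = 2.576.
Power = Φ(δ − 2.576) + Φ(−δ − 2.576) = Φ(-0.071) + Φ(-5.080) = 0.4715 + 0.0000 = 0.4715.
Type II error: β = 1 − power = 1 − 0.4715 = 0.5285.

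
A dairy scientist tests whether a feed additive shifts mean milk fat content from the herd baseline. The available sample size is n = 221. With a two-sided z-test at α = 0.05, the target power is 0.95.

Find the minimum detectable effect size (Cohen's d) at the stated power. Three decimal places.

d ≈ 0.242

Required noncentrality: δ = z_{0.025} + z_{0.05} = 1.960 + 1.645 = 3.605.
(Lower-tail contribution to power is negligible for δ > 0.)
δ = d·√n ⇒ d = δ/√n = 3.605/√221 = 0.2425.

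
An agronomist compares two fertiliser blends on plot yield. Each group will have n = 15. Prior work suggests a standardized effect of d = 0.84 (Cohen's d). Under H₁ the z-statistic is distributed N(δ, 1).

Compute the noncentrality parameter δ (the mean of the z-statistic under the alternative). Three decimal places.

δ ≈ 2.300

δ = d·√(n/2) = 0.84 × √(15/2) = 2.3004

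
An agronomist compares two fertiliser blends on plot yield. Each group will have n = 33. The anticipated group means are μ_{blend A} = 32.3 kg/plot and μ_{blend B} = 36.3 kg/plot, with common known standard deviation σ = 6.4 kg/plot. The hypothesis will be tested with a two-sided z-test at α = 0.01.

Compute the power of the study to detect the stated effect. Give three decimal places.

Standardized effect: d = |μ_{blend A} − μ_{blend B}| / σ = |32.3 − 36.3| / 6.4 = 0.6250
Noncentrality parameter: δ = d·√(n/2) = 0.6250 × √(33/2) = 2.5388
Two-sided α = 0.01 → critical value z_{0.005} = 2.576.
Power = Φ(δ − 2.576) + Φ(−δ − 2.576) = Φ(-0.037) + Φ(-5.115) = 0.4852 + 0.0000 = 0.4852.

Power ≈ 0.485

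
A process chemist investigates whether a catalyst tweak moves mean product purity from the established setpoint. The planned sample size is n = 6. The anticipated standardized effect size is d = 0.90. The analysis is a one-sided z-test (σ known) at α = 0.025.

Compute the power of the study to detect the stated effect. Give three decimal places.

Noncentrality parameter: δ = d·√n = 0.90 × √6 = 2.2045
One-sided α = 0.025 → critical value z_{0.025} = 1.960.
Power = Φ(δ − 1.960) = Φ(0.245) = 0.5966.

Power ≈ 0.597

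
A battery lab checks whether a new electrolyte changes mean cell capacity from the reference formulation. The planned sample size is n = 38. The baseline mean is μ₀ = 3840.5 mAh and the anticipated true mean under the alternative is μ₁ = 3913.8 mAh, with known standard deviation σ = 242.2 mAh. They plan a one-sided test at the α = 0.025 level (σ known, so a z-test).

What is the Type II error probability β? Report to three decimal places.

Standardized effect: d = |μ₁ − μ₀| / σ = |3913.8 − 3840.5| / 242.2 = 0.3026
Noncentrality parameter: δ = d·√n = 0.3026 × √38 = 1.8656
Critical value for a one-sided test at α = 0.025: z_α = 1.960.
Power = P(Z > 1.960 − δ) = Φ(-0.094) = 0.4624.
Type II error: β = 1 − power = 1 − 0.4624 = 0.5376.

β ≈ 0.538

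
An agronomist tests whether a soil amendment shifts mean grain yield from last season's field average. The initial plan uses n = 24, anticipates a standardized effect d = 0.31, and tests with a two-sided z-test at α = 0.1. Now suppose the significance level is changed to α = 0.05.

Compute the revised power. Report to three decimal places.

Power ≈ 0.330

δ = d·√n = 0.31 × √24 = 1.5187 (unchanged). New critical value: z_{0.025} = 1.960.
Revised power = Φ(δ − 1.960) + Φ(−δ − 1.960) = Φ(-0.441) + Φ(-3.479) = 0.3295 + 0.0003 = 0.3298.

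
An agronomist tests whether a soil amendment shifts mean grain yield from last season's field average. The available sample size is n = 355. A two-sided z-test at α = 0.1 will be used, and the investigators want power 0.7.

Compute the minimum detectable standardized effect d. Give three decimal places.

Need Φ(δ − 1.645) = 0.7, so δ = 1.645 + 0.524 = 2.169.
(The second rejection-region term Φ(−δ − z_{α/2}) is negligible and dropped.)
δ = d·√n ⇒ d = δ/√n = 2.169/√355 = 0.1151.

d ≈ 0.115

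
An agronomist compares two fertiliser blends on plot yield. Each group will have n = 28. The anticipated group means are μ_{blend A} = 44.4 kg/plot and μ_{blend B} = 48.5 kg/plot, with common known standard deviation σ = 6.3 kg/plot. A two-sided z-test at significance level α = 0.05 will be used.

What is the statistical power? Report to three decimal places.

Power ≈ 0.683

Standardized effect: d = |μ_{blend A} − μ_{blend B}| / σ = |44.4 − 48.5| / 6.3 = 0.6508
Noncentrality parameter: δ = d·√(n/2) = 0.6508 × √(28/2) = 2.4350
Critical value for a two-sided test at α = 0.05: z_{α/2} = 1.960.
Power = Φ(δ − 1.960) + Φ(−δ − 1.960) = Φ(0.475) + Φ(-4.395) = 0.6826 + 0.0000 = 0.6826.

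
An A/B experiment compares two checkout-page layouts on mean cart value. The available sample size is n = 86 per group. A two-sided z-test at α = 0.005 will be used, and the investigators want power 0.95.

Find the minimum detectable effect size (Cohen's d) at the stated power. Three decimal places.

d ≈ 0.679

Need Φ(δ − 2.807) = 0.95, so δ = 2.807 + 1.645 = 4.452.
(The second rejection-region term Φ(−δ − z_{α/2}) is negligible and dropped.)
δ = d·√(n/2) ⇒ d = δ/√(n/2) = 4.452/√(86/2) = 0.6789.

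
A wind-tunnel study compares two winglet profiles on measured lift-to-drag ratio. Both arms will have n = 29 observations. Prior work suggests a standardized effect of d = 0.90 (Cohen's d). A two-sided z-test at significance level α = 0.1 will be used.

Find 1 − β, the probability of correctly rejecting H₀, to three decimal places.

Noncentrality parameter: δ = d·√(n/2) = 0.90 × √(29/2) = 3.4271
Critical value for a two-sided test at α = 0.1: z_{α/2} = 1.645.
Power = Φ(δ − 1.645) + Φ(−δ − 1.645) = Φ(1.782) + Φ(-5.072) = 0.9626 + 0.0000 = 0.9626.

Power ≈ 0.963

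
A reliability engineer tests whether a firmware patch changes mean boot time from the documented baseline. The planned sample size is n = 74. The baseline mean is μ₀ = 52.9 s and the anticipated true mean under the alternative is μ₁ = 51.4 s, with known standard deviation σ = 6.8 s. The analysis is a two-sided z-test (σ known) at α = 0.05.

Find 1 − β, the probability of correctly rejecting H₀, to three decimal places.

Standardized effect: d = |μ₁ − μ₀| / σ = |51.4 − 52.9| / 6.8 = 0.2206
Noncentrality parameter: δ = d·√n = 0.2206 × √74 = 1.8976
Critical value for a two-sided test at α = 0.05: z_{α/2} = 1.960.
Power = Φ(δ − 1.960) + Φ(−δ − 1.960) = Φ(-0.062) + Φ(-3.858) = 0.4751 + 0.0001 = 0.4752.

Power ≈ 0.475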